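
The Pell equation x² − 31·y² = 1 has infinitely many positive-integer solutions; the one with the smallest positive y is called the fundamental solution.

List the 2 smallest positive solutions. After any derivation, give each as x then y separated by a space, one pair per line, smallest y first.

d=31: √d = [5; 1,1,3,5,3,1,1,10] (ℓ=8, even), read p_7/q_7
a_0=5:  p_0=5·1+0=5,  q_0=5·0+1=1
a_1=1:  p_1=1·5+1=6,  q_1=1·1+0=1
a_2=1:  p_2=1·6+5=11,  q_2=1·1+1=2
a_3=3:  p_3=3·11+6=39,  q_3=3·2+1=7
…
a_5=3:  p_5=3·206+39=657,  q_5=3·37+7=118
a_6=1:  p_6=1·657+206=863,  q_6=1·118+37=155
a_7=1:  p_7=1·863+657=1520,  q_7=1·155+118=273
fundamental: x₁=1520, y₁=273  (since 2310400 − 31·74529 = 1)
(1520+273√31)^2 = 4620799 + 829920√31

1520 273
4620799 829920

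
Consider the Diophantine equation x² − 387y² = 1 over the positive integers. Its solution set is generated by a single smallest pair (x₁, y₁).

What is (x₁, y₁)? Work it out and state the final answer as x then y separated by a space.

3482 177

[19; 1,2,19,2,1,38] for √387; ℓ=6 ⇒ convergent index 5
a_0=19:  p_0=19·1+0=19,  q_0=19·0+1=1
a_1=1:  p_1=1·19+1=20,  q_1=1·1+0=1
a_2=2:  p_2=2·20+19=59,  q_2=2·1+1=3
a_3=19:  p_3=19·59+20=1141,  q_3=19·3+1=58
a_4=2:  p_4=2·1141+59=2341,  q_4=2·58+3=119
a_5=1:  p_5=1·2341+1141=3482,  q_5=1·119+58=177
fundamental: x₁=3482, y₁=177  (since 12124324 − 387·31329 = 1)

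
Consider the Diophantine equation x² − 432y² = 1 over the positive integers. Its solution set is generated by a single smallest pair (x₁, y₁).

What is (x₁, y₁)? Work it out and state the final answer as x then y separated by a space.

1351 65

d=432: √d = [20; 1,3,1,1,1,3,1,40] (ℓ=8, even), read p_7/q_7
i=0: a=20 ⇒ p=20, q=1
i=1: a=1 ⇒ p=21, q=1
i=2: a=3 ⇒ p=83, q=4
…
i=4: a=1 ⇒ p=187, q=9
i=5: a=1 ⇒ p=291, q=14
i=6: a=3 ⇒ p=1060, q=51
i=7: a=1 ⇒ p=1351, q=65
→ (1351, 65).  Check: 1351²=1825201, 432·65²=1825200, difference 1.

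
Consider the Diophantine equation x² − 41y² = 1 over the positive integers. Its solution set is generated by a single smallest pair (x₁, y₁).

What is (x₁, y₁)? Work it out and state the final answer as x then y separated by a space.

√41 = [6; 2,2,12, …], period ℓ=3 (odd) → k=5
a_0=6:  p_0=6·1+0=6,  q_0=6·0+1=1
…
a_2=2:  p_2=2·13+6=32,  q_2=2·2+1=5
a_3=12:  p_3=12·32+13=397,  q_3=12·5+2=62
a_4=2:  p_4=2·397+32=826,  q_4=2·62+5=129
a_5=2:  p_5=2·826+397=2049,  q_5=2·129+62=320
fundamental: x₁=2049, y₁=320  (since 4198401 − 41·102400 = 1)

2049 320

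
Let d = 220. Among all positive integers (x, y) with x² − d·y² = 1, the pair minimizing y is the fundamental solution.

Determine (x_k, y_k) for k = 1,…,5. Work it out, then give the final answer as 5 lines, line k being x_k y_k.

√220 → a₀=14, period (1,4,1,28); ℓ=4 even so k=3
i=0: a=14 ⇒ p=14, q=1
…
i=2: a=4 ⇒ p=74, q=5
i=3: a=1 ⇒ p=89, q=6
→ (89, 6).  Check: 89²=7921, 220·6²=7920, difference 1.
k=2:  x_2 = 89·89+220·6·6 = 15841,  y_2 = 89·6+6·89 = 1068
k=3:  x_3 = 89·15841+220·6·1068 = 2819609,  y_3 = 89·1068+6·15841 = 190098
k=4:  x_4 = 89·2819609+220·6·190098 = 501874561,  y_4 = 89·190098+6·2819609 = 33836376
k=5:  x_5 = 89·501874561+220·6·33836376 = 89330852249,  y_5 = 89·33836376+6·501874561 = 6022684830

89 6
15841 1068
2819609 190098
501874561 33836376
89330852249 6022684830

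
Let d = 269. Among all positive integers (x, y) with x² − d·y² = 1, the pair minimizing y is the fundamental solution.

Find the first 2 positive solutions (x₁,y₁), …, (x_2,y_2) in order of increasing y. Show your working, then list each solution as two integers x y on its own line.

√269 = [16; 2,2,32, …], period ℓ=3 (odd) → k=5
i=0: a=16 ⇒ p=16, q=1
…
i=4: a=2 ⇒ p=5396, q=329
i=5: a=2 ⇒ p=13449, q=820
→ (13449, 820).  Check: 13449²=180875601, 269·820²=180875600, difference 1.
(x_2, y_2) = (13449·13449 + 269·820·820, 13449·820 + 820·13449) = (361751201, 22056360)

13449 820
361751201 22056360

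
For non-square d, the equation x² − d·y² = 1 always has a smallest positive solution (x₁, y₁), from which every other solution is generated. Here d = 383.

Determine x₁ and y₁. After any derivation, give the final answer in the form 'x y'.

[19; 1,1,3,19,3,1,1,38] for √383; ℓ=8 ⇒ convergent index 7
i=0: a=19 ⇒ p=19, q=1
i=1: a=1 ⇒ p=20, q=1
…
i=3: a=3 ⇒ p=137, q=7
i=4: a=19 ⇒ p=2642, q=135
i=5: a=3 ⇒ p=8063, q=412
i=6: a=1 ⇒ p=10705, q=547
i=7: a=1 ⇒ p=18768, q=959
fundamental: x₁=18768, y₁=959  (since 352237824 − 383·919681 = 1)

18768 959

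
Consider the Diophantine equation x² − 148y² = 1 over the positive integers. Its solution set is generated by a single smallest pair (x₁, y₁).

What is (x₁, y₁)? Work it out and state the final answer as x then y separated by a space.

73 6

√148 → a₀=12, period (6,24); ℓ=2 even so k=1
k=0  a_k=12  p_k/q_k = 12/1
k=1  a_k=6  p_k/q_k = 73/6
fundamental: x₁=73, y₁=6  (since 5329 − 148·36 = 1)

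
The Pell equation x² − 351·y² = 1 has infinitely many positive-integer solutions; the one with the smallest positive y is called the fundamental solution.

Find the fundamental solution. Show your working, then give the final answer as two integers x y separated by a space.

√351 → a₀=18, period (1,2,1,3,2,2,2,3,1,2,1,36); ℓ=12 even so k=11
k=0  a_k=18  p_k/q_k = 18/1
…
k=2  a_k=2  p_k/q_k = 56/3
…
k=4  a_k=3  p_k/q_k = 281/15
k=5  a_k=2  p_k/q_k = 637/34
k=6  a_k=2  p_k/q_k = 1555/83
…
k=8  a_k=3  p_k/q_k = 12796/683
k=9  a_k=1  p_k/q_k = 16543/883
k=10  a_k=2  p_k/q_k = 45882/2449
k=11  a_k=1  p_k/q_k = 62425/3332
fundamental: x₁=62425, y₁=3332  (since 3896880625 − 351·11102224 = 1)

62425 3332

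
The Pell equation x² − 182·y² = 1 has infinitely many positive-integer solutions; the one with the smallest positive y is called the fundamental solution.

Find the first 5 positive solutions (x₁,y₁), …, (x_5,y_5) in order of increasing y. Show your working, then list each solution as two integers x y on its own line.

27 2
1457 108
78651 5830
4245697 314712
229188987 16988618

√182 = [13; 2,26, …], period ℓ=2 (even) → k=1
step 0: (13, 1)  from 13·(1,0) + (0,1)
step 1: (27, 2)  from 2·(13,1) + (1,0)
→ (27, 2).  Check: 27²=729, 182·2²=728, difference 1.
(x_2, y_2) = (27·27 + 182·2·2, 27·2 + 2·27) = (1457, 108)
(x_3, y_3) = (27·1457 + 182·2·108, 27·108 + 2·1457) = (78651, 5830)
(x_4, y_4) = (27·78651 + 182·2·5830, 27·5830 + 2·78651) = (4245697, 314712)
(x_5, y_5) = (27·4245697 + 182·2·314712, 27·314712 + 2·4245697) = (229188987, 16988618)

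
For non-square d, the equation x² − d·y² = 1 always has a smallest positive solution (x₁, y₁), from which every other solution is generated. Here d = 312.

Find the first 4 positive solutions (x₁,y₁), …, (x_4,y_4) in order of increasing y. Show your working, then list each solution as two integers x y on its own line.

53 3
5617 318
595349 33705
63101377 3572412

√312 = [17; 1,1,1,34, …], period ℓ=4 (even) → k=3
k=0  a_k=17  p_k/q_k = 17/1
k=1  a_k=1  p_k/q_k = 18/1
k=2  a_k=1  p_k/q_k = 35/2
k=3  a_k=1  p_k/q_k = 53/3
→ (53, 3).  Check: 53²=2809, 312·3²=2808, difference 1.
n=2: (53,3)∘(53,3) = (53·53+312·3·3, 53·3+3·53) = (5617,318)
n=3: (5617,318)∘(53,3) = (53·5617+312·3·318, 53·318+3·5617) = (595349,33705)
n=4: (595349,33705)∘(53,3) = (53·595349+312·3·33705, 53·33705+3·595349) = (63101377,3572412)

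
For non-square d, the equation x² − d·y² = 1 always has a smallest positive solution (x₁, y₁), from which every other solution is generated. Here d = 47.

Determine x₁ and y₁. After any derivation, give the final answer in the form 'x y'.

48 7

√47 = [6; 1,5,1,12, …], period ℓ=4 (even) → k=3
a_0=6:  p_0=6·1+0=6,  q_0=6·0+1=1
a_1=1:  p_1=1·6+1=7,  q_1=1·1+0=1
a_2=5:  p_2=5·7+6=41,  q_2=5·1+1=6
a_3=1:  p_3=1·41+7=48,  q_3=1·6+1=7
→ (48, 7).  Check: 48²=2304, 47·7²=2303, difference 1.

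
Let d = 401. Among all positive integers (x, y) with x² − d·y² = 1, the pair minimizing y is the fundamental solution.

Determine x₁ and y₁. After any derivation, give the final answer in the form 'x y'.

801 40

[20; 40] for √401; ℓ=1 ⇒ convergent index 1
step 0: (20, 1)  from 20·(1,0) + (0,1)
step 1: (801, 40)  from 40·(20,1) + (1,0)
→ (801, 40).  Check: 801²=641601, 401·40²=641600, difference 1.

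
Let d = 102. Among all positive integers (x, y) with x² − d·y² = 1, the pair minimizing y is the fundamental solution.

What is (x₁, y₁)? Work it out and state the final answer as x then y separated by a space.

101 10

√102 = [10; 10,20, …], period ℓ=2 (even) → k=1
i=0: a=10 ⇒ p=10, q=1
i=1: a=10 ⇒ p=101, q=10
→ (101, 10).  Check: 101²=10201, 102·10²=10200, difference 1.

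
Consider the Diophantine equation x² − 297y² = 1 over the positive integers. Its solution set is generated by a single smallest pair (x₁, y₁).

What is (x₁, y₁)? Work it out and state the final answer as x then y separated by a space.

[17; 4,3,1,1,2,1,1,3,4,34] for √297; ℓ=10 ⇒ convergent index 9
step 0: (17, 1)  from 17·(1,0) + (0,1)
…
step 2: (224, 13)  from 3·(69,4) + (17,1)
…
step 4: (517, 30)  from 1·(293,17) + (224,13)
…
step 8: (11357, 659)  from 3·(3171,184) + (1844,107)
step 9: (48599, 2820)  from 4·(11357,659) + (3171,184)
→ (48599, 2820).  Check: 48599²=2361862801, 297·2820²=2361862800, difference 1.

48599 2820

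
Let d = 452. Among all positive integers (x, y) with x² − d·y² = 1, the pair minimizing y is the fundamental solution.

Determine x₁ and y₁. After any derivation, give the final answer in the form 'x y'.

1204353 56648

√452 = [21; 3,1,5,3,10,3,5,1,3,42, …], period ℓ=10 (even) → k=9
step 0: (21, 1)  from 21·(1,0) + (0,1)
…
step 2: (85, 4)  from 1·(64,3) + (21,1)
…
step 4: (1552, 73)  from 3·(489,23) + (85,4)
…
step 8: (313483, 14745)  from 1·(263904,12413) + (49579,2332)
step 9: (1204353, 56648)  from 3·(313483,14745) + (263904,12413)
→ (1204353, 56648).  Check: 1204353²=1450466148609, 452·56648²=1450466148608, difference 1.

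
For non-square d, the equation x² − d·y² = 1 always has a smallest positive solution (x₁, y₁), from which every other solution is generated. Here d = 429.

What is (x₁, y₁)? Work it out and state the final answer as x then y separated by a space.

[20; 1,2,2,9,1,12,1,9,2,2,1,40] for √429; ℓ=12 ⇒ convergent index 11
k=0  a_k=20  p_k/q_k = 20/1
…
k=3  a_k=2  p_k/q_k = 145/7
…
k=5  a_k=1  p_k/q_k = 1512/73
k=6  a_k=12  p_k/q_k = 19511/942
k=7  a_k=1  p_k/q_k = 21023/1015
k=8  a_k=9  p_k/q_k = 208718/10077
k=9  a_k=2  p_k/q_k = 438459/21169
k=10  a_k=2  p_k/q_k = 1085636/52415
k=11  a_k=1  p_k/q_k = 1524095/73584
(x₁, y₁) = (1524095, 73584);  1524095² − 429·73584² = 1 ✓

1524095 73584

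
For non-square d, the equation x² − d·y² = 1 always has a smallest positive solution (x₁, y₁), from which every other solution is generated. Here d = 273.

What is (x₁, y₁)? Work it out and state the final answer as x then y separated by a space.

727 44

[16; 1,1,10,1,1,32] for √273; ℓ=6 ⇒ convergent index 5
step 0: (16, 1)  from 16·(1,0) + (0,1)
step 1: (17, 1)  from 1·(16,1) + (1,0)
…
step 4: (380, 23)  from 1·(347,21) + (33,2)
step 5: (727, 44)  from 1·(380,23) + (347,21)
(x₁, y₁) = (727, 44);  727² − 273·44² = 1 ✓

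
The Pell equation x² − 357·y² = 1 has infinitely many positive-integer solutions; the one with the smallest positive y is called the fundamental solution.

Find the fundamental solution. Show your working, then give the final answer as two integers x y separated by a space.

3401 180

[18; 1,8,2,8,1,36] for √357; ℓ=6 ⇒ convergent index 5
k=0  a_k=18  p_k/q_k = 18/1
…
k=2  a_k=8  p_k/q_k = 170/9
k=3  a_k=2  p_k/q_k = 359/19
k=4  a_k=8  p_k/q_k = 3042/161
k=5  a_k=1  p_k/q_k = 3401/180
fundamental: x₁=3401, y₁=180  (since 11566801 − 357·32400 = 1)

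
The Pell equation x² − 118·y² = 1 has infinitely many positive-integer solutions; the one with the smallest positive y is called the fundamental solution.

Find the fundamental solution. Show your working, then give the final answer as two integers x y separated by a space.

306917 28254

d=118: √d = [10; 1,6,3,2,10,2,3,6,1,20] (ℓ=10, even), read p_9/q_9
step 0: (10, 1)  from 10·(1,0) + (0,1)
…
step 2: (76, 7)  from 6·(11,1) + (10,1)
step 3: (239, 22)  from 3·(76,7) + (11,1)
step 4: (554, 51)  from 2·(239,22) + (76,7)
step 5: (5779, 532)  from 10·(554,51) + (239,22)
step 6: (12112, 1115)  from 2·(5779,532) + (554,51)
step 7: (42115, 3877)  from 3·(12112,1115) + (5779,532)
step 8: (264802, 24377)  from 6·(42115,3877) + (12112,1115)
step 9: (306917, 28254)  from 1·(264802,24377) + (42115,3877)
(x₁, y₁) = (306917, 28254);  306917² − 118·28254² = 1 ✓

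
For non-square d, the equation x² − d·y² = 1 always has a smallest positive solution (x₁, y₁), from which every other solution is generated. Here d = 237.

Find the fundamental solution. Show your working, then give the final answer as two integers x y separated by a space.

228151 14820

√237 = [15; 2,1,1,7,10,7,1,1,2,30, …], period ℓ=10 (even) → k=9
k=0  a_k=15  p_k/q_k = 15/1
k=1  a_k=2  p_k/q_k = 31/2
…
k=6  a_k=7  p_k/q_k = 42074/2733
…
k=8  a_k=1  p_k/q_k = 90075/5851
k=9  a_k=2  p_k/q_k = 228151/14820
fundamental: x₁=228151, y₁=14820  (since 52052878801 − 237·219632400 = 1)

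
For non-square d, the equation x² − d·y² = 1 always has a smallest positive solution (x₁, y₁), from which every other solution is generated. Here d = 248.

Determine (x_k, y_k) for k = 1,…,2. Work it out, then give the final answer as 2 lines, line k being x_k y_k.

√248 → a₀=15, period (1,2,1,30); ℓ=4 even so k=3
i=0: a=15 ⇒ p=15, q=1
i=1: a=1 ⇒ p=16, q=1
i=2: a=2 ⇒ p=47, q=3
i=3: a=1 ⇒ p=63, q=4
→ (63, 4).  Check: 63²=3969, 248·4²=3968, difference 1.
(x_2, y_2) = (63·63 + 248·4·4, 63·4 + 4·63) = (7937, 504)

63 4
7937 504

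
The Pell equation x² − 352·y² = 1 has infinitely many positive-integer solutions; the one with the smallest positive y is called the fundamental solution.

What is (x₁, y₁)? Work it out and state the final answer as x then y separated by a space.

77617 4137

d=352: √d = [18; 1,3,5,9,5,3,1,36] (ℓ=8, even), read p_7/q_7
k=0  a_k=18  p_k/q_k = 18/1
…
k=2  a_k=3  p_k/q_k = 75/4
…
k=6  a_k=3  p_k/q_k = 59118/3151
k=7  a_k=1  p_k/q_k = 77617/4137
(x₁, y₁) = (77617, 4137);  77617² − 352·4137² = 1 ✓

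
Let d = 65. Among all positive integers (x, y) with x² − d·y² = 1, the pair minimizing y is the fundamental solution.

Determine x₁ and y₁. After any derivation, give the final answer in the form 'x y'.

129 16

√65 = [8; 16, …], period ℓ=1 (odd) → k=1
a_0=8:  p_0=8·1+0=8,  q_0=8·0+1=1
a_1=16:  p_1=16·8+1=129,  q_1=16·1+0=16
→ (129, 16).  Check: 129²=16641, 65·16²=16640, difference 1.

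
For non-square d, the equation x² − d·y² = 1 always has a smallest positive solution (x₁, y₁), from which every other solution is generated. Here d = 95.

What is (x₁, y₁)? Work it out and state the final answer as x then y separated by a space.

39 4

d=95: √d = [9; 1,2,1,18] (ℓ=4, even), read p_3/q_3
a_0=9:  p_0=9·1+0=9,  q_0=9·0+1=1
a_1=1:  p_1=1·9+1=10,  q_1=1·1+0=1
a_2=2:  p_2=2·10+9=29,  q_2=2·1+1=3
a_3=1:  p_3=1·29+10=39,  q_3=1·3+1=4
→ (39, 4).  Check: 39²=1521, 95·4²=1520, difference 1.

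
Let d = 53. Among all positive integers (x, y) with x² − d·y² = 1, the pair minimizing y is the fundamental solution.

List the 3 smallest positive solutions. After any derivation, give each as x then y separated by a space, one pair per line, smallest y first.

66249 9100
8777860001 1205731800
1163048894346249 159757052027300

√53 = [7; 3,1,1,3,14, …], period ℓ=5 (odd) → k=9
step 0: (7, 1)  from 7·(1,0) + (0,1)
step 1: (22, 3)  from 3·(7,1) + (1,0)
step 2: (29, 4)  from 1·(22,3) + (7,1)
…
step 4: (182, 25)  from 3·(51,7) + (29,4)
step 5: (2599, 357)  from 14·(182,25) + (51,7)
step 6: (7979, 1096)  from 3·(2599,357) + (182,25)
step 7: (10578, 1453)  from 1·(7979,1096) + (2599,357)
step 8: (18557, 2549)  from 1·(10578,1453) + (7979,1096)
step 9: (66249, 9100)  from 3·(18557,2549) + (10578,1453)
fundamental: x₁=66249, y₁=9100  (since 4388930001 − 53·82810000 = 1)
(x_2, y_2) = (66249·66249 + 53·9100·9100, 66249·9100 + 9100·66249) = (8777860001, 1205731800)
(x_3, y_3) = (66249·8777860001 + 53·9100·1205731800, 66249·1205731800 + 9100·8777860001) = (1163048894346249, 159757052027300)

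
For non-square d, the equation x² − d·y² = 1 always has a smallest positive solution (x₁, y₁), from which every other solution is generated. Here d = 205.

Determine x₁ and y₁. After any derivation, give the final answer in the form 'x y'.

39689 2772

[14; 3,6,1,4,1,6,3,28] for √205; ℓ=8 ⇒ convergent index 7
a_0=14:  p_0=14·1+0=14,  q_0=14·0+1=1
a_1=3:  p_1=3·14+1=43,  q_1=3·1+0=3
a_2=6:  p_2=6·43+14=272,  q_2=6·3+1=19
a_3=1:  p_3=1·272+43=315,  q_3=1·19+3=22
…
a_6=6:  p_6=6·1847+1532=12614,  q_6=6·129+107=881
a_7=3:  p_7=3·12614+1847=39689,  q_7=3·881+129=2772
fundamental: x₁=39689, y₁=2772  (since 1575216721 − 205·7683984 = 1)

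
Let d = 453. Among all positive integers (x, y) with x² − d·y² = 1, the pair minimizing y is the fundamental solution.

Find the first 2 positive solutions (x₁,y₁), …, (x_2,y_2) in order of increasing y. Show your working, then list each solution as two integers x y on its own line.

√453 = [21; 3,1,1,10,14,10,1,1,3,42, …], period ℓ=10 (even) → k=9
k=0  a_k=21  p_k/q_k = 21/1
k=1  a_k=3  p_k/q_k = 64/3
k=2  a_k=1  p_k/q_k = 85/4
k=3  a_k=1  p_k/q_k = 149/7
k=4  a_k=10  p_k/q_k = 1575/74
k=5  a_k=14  p_k/q_k = 22199/1043
k=6  a_k=10  p_k/q_k = 223565/10504
k=7  a_k=1  p_k/q_k = 245764/11547
k=8  a_k=1  p_k/q_k = 469329/22051
k=9  a_k=3  p_k/q_k = 1653751/77700
→ (1653751, 77700).  Check: 1653751²=2734892370001, 453·77700²=2734892370000, difference 1.
(1653751+77700√453)^2 = 5469784740001 + 256992905400√453

1653751 77700
5469784740001 256992905400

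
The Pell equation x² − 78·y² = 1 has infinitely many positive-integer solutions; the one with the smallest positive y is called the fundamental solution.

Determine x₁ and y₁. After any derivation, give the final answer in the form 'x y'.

√78 = [8; 1,4,1,16, …], period ℓ=4 (even) → k=3
step 0: (8, 1)  from 8·(1,0) + (0,1)
step 1: (9, 1)  from 1·(8,1) + (1,0)
step 2: (44, 5)  from 4·(9,1) + (8,1)
step 3: (53, 6)  from 1·(44,5) + (9,1)
(x₁, y₁) = (53, 6);  53² − 78·6² = 1 ✓

53 6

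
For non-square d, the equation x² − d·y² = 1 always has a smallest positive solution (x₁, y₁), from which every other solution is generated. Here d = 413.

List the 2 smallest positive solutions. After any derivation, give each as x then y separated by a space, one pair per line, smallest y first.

[20; 3,9,1,4,1,9,3,40] for √413; ℓ=8 ⇒ convergent index 7
step 0: (20, 1)  from 20·(1,0) + (0,1)
step 1: (61, 3)  from 3·(20,1) + (1,0)
step 2: (569, 28)  from 9·(61,3) + (20,1)
step 3: (630, 31)  from 1·(569,28) + (61,3)
step 4: (3089, 152)  from 4·(630,31) + (569,28)
step 5: (3719, 183)  from 1·(3089,152) + (630,31)
step 6: (36560, 1799)  from 9·(3719,183) + (3089,152)
step 7: (113399, 5580)  from 3·(36560,1799) + (3719,183)
(x₁, y₁) = (113399, 5580);  113399² − 413·5580² = 1 ✓
k=2:  x_2 = 113399·113399+413·5580·5580 = 25718666401,  y_2 = 113399·5580+5580·113399 = 1265532840

113399 5580
25718666401 1265532840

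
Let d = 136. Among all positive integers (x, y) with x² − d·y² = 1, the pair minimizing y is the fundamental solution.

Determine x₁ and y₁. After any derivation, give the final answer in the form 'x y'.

d=136: √d = [11; 1,1,1,22] (ℓ=4, even), read p_3/q_3
step 0: (11, 1)  from 11·(1,0) + (0,1)
…
step 2: (23, 2)  from 1·(12,1) + (11,1)
step 3: (35, 3)  from 1·(23,2) + (12,1)
fundamental: x₁=35, y₁=3  (since 1225 − 136·9 = 1)

35 3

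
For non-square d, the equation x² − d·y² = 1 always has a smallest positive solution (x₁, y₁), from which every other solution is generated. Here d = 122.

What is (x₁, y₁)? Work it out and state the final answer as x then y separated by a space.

243 22

[11; 22] for √122; ℓ=1 ⇒ convergent index 1
k=0  a_k=11  p_k/q_k = 11/1
k=1  a_k=22  p_k/q_k = 243/22
fundamental: x₁=243, y₁=22  (since 59049 − 122·484 = 1)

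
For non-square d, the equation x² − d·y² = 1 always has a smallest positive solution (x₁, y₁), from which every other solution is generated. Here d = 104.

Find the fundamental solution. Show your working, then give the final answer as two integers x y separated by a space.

51 5

√104 = [10; 5,20, …], period ℓ=2 (even) → k=1
step 0: (10, 1)  from 10·(1,0) + (0,1)
step 1: (51, 5)  from 5·(10,1) + (1,0)
fundamental: x₁=51, y₁=5  (since 2601 − 104·25 = 1)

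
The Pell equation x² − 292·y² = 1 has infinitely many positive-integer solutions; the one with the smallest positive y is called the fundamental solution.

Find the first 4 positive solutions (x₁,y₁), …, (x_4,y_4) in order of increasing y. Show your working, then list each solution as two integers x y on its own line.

2281249 133500
10408194000001 609093483000
47487364308614281249 2778987798000400500
216661004683313632776000001 12679126270400622186966000

d=292: √d = [17; 11,2,1,3,8,3,1,2,11,34] (ℓ=10, even), read p_9/q_9
i=0: a=17 ⇒ p=17, q=1
i=1: a=11 ⇒ p=188, q=11
i=2: a=2 ⇒ p=393, q=23
i=3: a=1 ⇒ p=581, q=34
i=4: a=3 ⇒ p=2136, q=125
i=5: a=8 ⇒ p=17669, q=1034
i=6: a=3 ⇒ p=55143, q=3227
…
i=8: a=2 ⇒ p=200767, q=11749
i=9: a=11 ⇒ p=2281249, q=133500
→ (2281249, 133500).  Check: 2281249²=5204097000001, 292·133500²=5204097000000, difference 1.
n=2: (2281249,133500)∘(2281249,133500) = (2281249·2281249+292·133500·133500, 2281249·133500+133500·2281249) = (10408194000001,609093483000)
n=3: (10408194000001,609093483000)∘(2281249,133500) = (2281249·10408194000001+292·133500·609093483000, 2281249·609093483000+133500·10408194000001) = (47487364308614281249,2778987798000400500)
n=4: (47487364308614281249,2778987798000400500)∘(2281249,133500) = (2281249·47487364308614281249+292·133500·2778987798000400500, 2281249·2778987798000400500+133500·47487364308614281249) = (216661004683313632776000001,12679126270400622186966000)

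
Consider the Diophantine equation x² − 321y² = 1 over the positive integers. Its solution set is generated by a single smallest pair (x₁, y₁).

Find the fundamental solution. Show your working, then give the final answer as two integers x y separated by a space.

215 12

[17; 1,10,1,34] for √321; ℓ=4 ⇒ convergent index 3
i=0: a=17 ⇒ p=17, q=1
…
i=2: a=10 ⇒ p=197, q=11
i=3: a=1 ⇒ p=215, q=12
(x₁, y₁) = (215, 12);  215² − 321·12² = 1 ✓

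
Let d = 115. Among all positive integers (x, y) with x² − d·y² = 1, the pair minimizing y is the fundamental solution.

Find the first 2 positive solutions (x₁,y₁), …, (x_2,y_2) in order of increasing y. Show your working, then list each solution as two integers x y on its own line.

1126 105
2535751 236460

[10; 1,2,1,1,1,1,1,2,1,20] for √115; ℓ=10 ⇒ convergent index 9
k=0  a_k=10  p_k/q_k = 10/1
k=1  a_k=1  p_k/q_k = 11/1
k=2  a_k=2  p_k/q_k = 32/3
…
k=5  a_k=1  p_k/q_k = 118/11
…
k=8  a_k=2  p_k/q_k = 815/76
k=9  a_k=1  p_k/q_k = 1126/105
fundamental: x₁=1126, y₁=105  (since 1267876 − 115·11025 = 1)
n=2: (1126,105)∘(1126,105) = (1126·1126+115·105·105, 1126·105+105·1126) = (2535751,236460)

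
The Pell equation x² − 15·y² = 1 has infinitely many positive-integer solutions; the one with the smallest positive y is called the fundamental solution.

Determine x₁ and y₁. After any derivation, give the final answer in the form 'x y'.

4 1

√15 → a₀=3, period (1,6); ℓ=2 even so k=1
k=0  a_k=3  p_k/q_k = 3/1
k=1  a_k=1  p_k/q_k = 4/1
fundamental: x₁=4, y₁=1  (since 16 − 15·1 = 1)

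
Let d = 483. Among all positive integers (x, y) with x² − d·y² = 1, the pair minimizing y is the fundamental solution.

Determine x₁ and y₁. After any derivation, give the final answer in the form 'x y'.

22 1

d=483: √d = [21; 1,42] (ℓ=2, even), read p_1/q_1
a_0=21:  p_0=21·1+0=21,  q_0=21·0+1=1
a_1=1:  p_1=1·21+1=22,  q_1=1·1+0=1
fundamental: x₁=22, y₁=1  (since 484 − 483·1 = 1)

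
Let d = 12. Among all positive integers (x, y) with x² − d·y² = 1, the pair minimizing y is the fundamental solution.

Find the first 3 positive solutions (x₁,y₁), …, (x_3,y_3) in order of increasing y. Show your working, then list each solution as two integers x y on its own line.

√12 = [3; 2,6, …], period ℓ=2 (even) → k=1
a_0=3:  p_0=3·1+0=3,  q_0=3·0+1=1
a_1=2:  p_1=2·3+1=7,  q_1=2·1+0=2
fundamental: x₁=7, y₁=2  (since 49 − 12·4 = 1)
n=2: (7,2)∘(7,2) = (7·7+12·2·2, 7·2+2·7) = (97,28)
n=3: (97,28)∘(7,2) = (7·97+12·2·28, 7·28+2·97) = (1351,390)

7 2
97 28
1351 390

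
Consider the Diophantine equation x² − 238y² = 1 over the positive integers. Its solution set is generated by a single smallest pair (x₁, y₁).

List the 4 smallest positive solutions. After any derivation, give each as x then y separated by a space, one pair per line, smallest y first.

√238 → a₀=15, period (2,2,1,14,1,2,2,30); ℓ=8 even so k=7
step 0: (15, 1)  from 15·(1,0) + (0,1)
step 1: (31, 2)  from 2·(15,1) + (1,0)
step 2: (77, 5)  from 2·(31,2) + (15,1)
step 3: (108, 7)  from 1·(77,5) + (31,2)
step 4: (1589, 103)  from 14·(108,7) + (77,5)
step 5: (1697, 110)  from 1·(1589,103) + (108,7)
step 6: (4983, 323)  from 2·(1697,110) + (1589,103)
step 7: (11663, 756)  from 2·(4983,323) + (1697,110)
→ (11663, 756).  Check: 11663²=136025569, 238·756²=136025568, difference 1.
n=2: (11663,756)∘(11663,756) = (11663·11663+238·756·756, 11663·756+756·11663) = (272051137,17634456)
n=3: (272051137,17634456)∘(11663,756) = (11663·272051137+238·756·17634456, 11663·17634456+756·272051137) = (6345864809999,411341319900)
n=4: (6345864809999,411341319900)∘(11663,756) = (11663·6345864809999+238·756·411341319900, 11663·411341319900+756·6345864809999) = (148023642285985537,9594947610352944)

11663 756
272051137 17634456
6345864809999 411341319900
148023642285985537 9594947610352944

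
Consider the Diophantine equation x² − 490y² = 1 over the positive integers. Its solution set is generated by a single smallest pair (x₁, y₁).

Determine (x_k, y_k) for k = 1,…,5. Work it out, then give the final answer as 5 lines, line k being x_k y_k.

1039681 46968
2161873163521 97663474416
4495316905044313921 203077717488555624
9347391150304592810234881 422272088792340335957472
19436609957075163398170578312001 878056535095215307939712337240

[22; 7,2,1,4,4,4,1,2,7,44] for √490; ℓ=10 ⇒ convergent index 9
k=0  a_k=22  p_k/q_k = 22/1
k=1  a_k=7  p_k/q_k = 155/7
…
k=4  a_k=4  p_k/q_k = 2280/103
k=5  a_k=4  p_k/q_k = 9607/434
k=6  a_k=4  p_k/q_k = 40708/1839
k=7  a_k=1  p_k/q_k = 50315/2273
k=8  a_k=2  p_k/q_k = 141338/6385
k=9  a_k=7  p_k/q_k = 1039681/46968
(x₁, y₁) = (1039681, 46968);  1039681² − 490·46968² = 1 ✓
(x_2, y_2) = (1039681·1039681 + 490·46968·46968, 1039681·46968 + 46968·1039681) = (2161873163521, 97663474416)
(x_3, y_3) = (1039681·2161873163521 + 490·46968·97663474416, 1039681·97663474416 + 46968·2161873163521) = (4495316905044313921, 203077717488555624)
(x_4, y_4) = (1039681·4495316905044313921 + 490·46968·203077717488555624, 1039681·203077717488555624 + 46968·4495316905044313921) = (9347391150304592810234881, 422272088792340335957472)
(x_5, y_5) = (1039681·9347391150304592810234881 + 490·46968·422272088792340335957472, 1039681·422272088792340335957472 + 46968·9347391150304592810234881) = (19436609957075163398170578312001, 878056535095215307939712337240)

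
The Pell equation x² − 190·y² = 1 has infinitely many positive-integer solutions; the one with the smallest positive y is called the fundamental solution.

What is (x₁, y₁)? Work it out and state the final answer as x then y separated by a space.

d=190: √d = [13; 1,3,1,1,1,…,3,1,26] (ℓ=14, even), read p_13/q_13
k=0  a_k=13  p_k/q_k = 13/1
…
k=3  a_k=1  p_k/q_k = 69/5
…
k=5  a_k=1  p_k/q_k = 193/14
…
k=8  a_k=2  p_k/q_k = 2936/213
…
k=10  a_k=1  p_k/q_k = 7085/514
k=11  a_k=1  p_k/q_k = 11234/815
k=12  a_k=3  p_k/q_k = 40787/2959
k=13  a_k=1  p_k/q_k = 52021/3774
(x₁, y₁) = (52021, 3774);  52021² − 190·3774² = 1 ✓

52021 3774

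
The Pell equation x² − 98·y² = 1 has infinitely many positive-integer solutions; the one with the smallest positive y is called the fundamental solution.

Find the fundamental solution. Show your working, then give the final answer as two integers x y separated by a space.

√98 = [9; 1,8,1,18, …], period ℓ=4 (even) → k=3
i=0: a=9 ⇒ p=9, q=1
…
i=2: a=8 ⇒ p=89, q=9
i=3: a=1 ⇒ p=99, q=10
fundamental: x₁=99, y₁=10  (since 9801 − 98·100 = 1)

99 10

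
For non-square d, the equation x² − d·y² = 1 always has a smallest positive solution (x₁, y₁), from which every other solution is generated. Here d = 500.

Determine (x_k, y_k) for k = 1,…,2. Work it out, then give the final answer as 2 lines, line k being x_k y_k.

d=500: √d = [22; 2,1,3,2,1,…,1,2,44] (ℓ=14, even), read p_13/q_13
a_0=22:  p_0=22·1+0=22,  q_0=22·0+1=1
…
a_2=1:  p_2=1·45+22=67,  q_2=1·2+1=3
a_3=3:  p_3=3·67+45=246,  q_3=3·3+2=11
…
a_6=1:  p_6=1·805+559=1364,  q_6=1·36+25=61
a_7=10:  p_7=10·1364+805=14445,  q_7=10·61+36=646
a_8=1:  p_8=1·14445+1364=15809,  q_8=1·646+61=707
…
a_10=2:  p_10=2·30254+15809=76317,  q_10=2·1353+707=3413
…
a_12=1:  p_12=1·259205+76317=335522,  q_12=1·11592+3413=15005
a_13=2:  p_13=2·335522+259205=930249,  q_13=2·15005+11592=41602
fundamental: x₁=930249, y₁=41602  (since 865363202001 − 500·1730726404 = 1)
n=2: (930249,41602)∘(930249,41602) = (930249·930249+500·41602·41602, 930249·41602+41602·930249) = (1730726404001,77400437796)

930249 41602
1730726404001 77400437796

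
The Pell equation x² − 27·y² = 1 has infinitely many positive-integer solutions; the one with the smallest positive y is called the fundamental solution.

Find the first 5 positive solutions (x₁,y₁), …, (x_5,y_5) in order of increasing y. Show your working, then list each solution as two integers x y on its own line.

√27 = [5; 5,10, …], period ℓ=2 (even) → k=1
step 0: (5, 1)  from 5·(1,0) + (0,1)
step 1: (26, 5)  from 5·(5,1) + (1,0)
(x₁, y₁) = (26, 5);  26² − 27·5² = 1 ✓
n=2: (26,5)∘(26,5) = (26·26+27·5·5, 26·5+5·26) = (1351,260)
n=3: (1351,260)∘(26,5) = (26·1351+27·5·260, 26·260+5·1351) = (70226,13515)
n=4: (70226,13515)∘(26,5) = (26·70226+27·5·13515, 26·13515+5·70226) = (3650401,702520)
n=5: (3650401,702520)∘(26,5) = (26·3650401+27·5·702520, 26·702520+5·3650401) = (189750626,36517525)

26 5
1351 260
70226 13515
3650401 702520
189750626 36517525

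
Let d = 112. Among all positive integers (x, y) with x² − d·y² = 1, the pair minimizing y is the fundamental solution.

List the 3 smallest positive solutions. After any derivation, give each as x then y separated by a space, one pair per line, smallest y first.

127 12
32257 3048
8193151 774180

√112 = [10; 1,1,2,1,1,20, …], period ℓ=6 (even) → k=5
a_0=10:  p_0=10·1+0=10,  q_0=10·0+1=1
…
a_2=1:  p_2=1·11+10=21,  q_2=1·1+1=2
a_3=2:  p_3=2·21+11=53,  q_3=2·2+1=5
a_4=1:  p_4=1·53+21=74,  q_4=1·5+2=7
a_5=1:  p_5=1·74+53=127,  q_5=1·7+5=12
(x₁, y₁) = (127, 12);  127² − 112·12² = 1 ✓
(127+12√112)^2 = 32257 + 3048√112
(127+12√112)^3 = 8193151 + 774180√112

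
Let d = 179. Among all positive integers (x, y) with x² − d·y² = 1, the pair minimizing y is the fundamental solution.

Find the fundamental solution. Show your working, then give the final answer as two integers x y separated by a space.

4190210 313191

[13; 2,1,1,1,3,…,1,2,26] for √179; ℓ=14 ⇒ convergent index 13
a_0=13:  p_0=13·1+0=13,  q_0=13·0+1=1
a_1=2:  p_1=2·13+1=27,  q_1=2·1+0=2
a_2=1:  p_2=1·27+13=40,  q_2=1·2+1=3
a_3=1:  p_3=1·40+27=67,  q_3=1·3+2=5
a_4=1:  p_4=1·67+40=107,  q_4=1·5+3=8
a_5=3:  p_5=3·107+67=388,  q_5=3·8+5=29
a_6=5:  p_6=5·388+107=2047,  q_6=5·29+8=153
a_7=13:  p_7=13·2047+388=26999,  q_7=13·153+29=2018
a_8=5:  p_8=5·26999+2047=137042,  q_8=5·2018+153=10243
a_9=3:  p_9=3·137042+26999=438125,  q_9=3·10243+2018=32747
a_10=1:  p_10=1·438125+137042=575167,  q_10=1·32747+10243=42990
…
a_12=1:  p_12=1·1013292+575167=1588459,  q_12=1·75737+42990=118727
a_13=2:  p_13=2·1588459+1013292=4190210,  q_13=2·118727+75737=313191
(x₁, y₁) = (4190210, 313191);  4190210² − 179·313191² = 1 ✓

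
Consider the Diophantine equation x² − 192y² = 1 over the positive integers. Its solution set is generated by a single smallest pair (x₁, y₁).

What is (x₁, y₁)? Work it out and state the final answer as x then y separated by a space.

√192 → a₀=13, period (1,5,1,26); ℓ=4 even so k=3
k=0  a_k=13  p_k/q_k = 13/1
k=1  a_k=1  p_k/q_k = 14/1
k=2  a_k=5  p_k/q_k = 83/6
k=3  a_k=1  p_k/q_k = 97/7
(x₁, y₁) = (97, 7);  97² − 192·7² = 1 ✓

97 7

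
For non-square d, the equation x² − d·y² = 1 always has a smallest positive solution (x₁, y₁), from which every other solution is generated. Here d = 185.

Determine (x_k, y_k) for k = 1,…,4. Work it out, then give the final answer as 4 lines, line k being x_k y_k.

√185 → a₀=13, period (1,1,1,1,26); ℓ=5 odd so k=9
i=0: a=13 ⇒ p=13, q=1
i=1: a=1 ⇒ p=14, q=1
i=2: a=1 ⇒ p=27, q=2
…
i=6: a=1 ⇒ p=1877, q=138
…
i=8: a=1 ⇒ p=5563, q=409
i=9: a=1 ⇒ p=9249, q=680
(x₁, y₁) = (9249, 680);  9249² − 185·680² = 1 ✓
n=2: (9249,680)∘(9249,680) = (9249·9249+185·680·680, 9249·680+680·9249) = (171088001,12578640)
n=3: (171088001,12578640)∘(9249,680) = (9249·171088001+185·680·12578640, 9249·12578640+680·171088001) = (3164785833249,232679682040)
n=4: (3164785833249,232679682040)∘(9249,680) = (9249·3164785833249+185·680·232679682040, 9249·232679682040+680·3164785833249) = (58542208172352001,4304108745797280)

9249 680
171088001 12578640
3164785833249 232679682040
58542208172352001 4304108745797280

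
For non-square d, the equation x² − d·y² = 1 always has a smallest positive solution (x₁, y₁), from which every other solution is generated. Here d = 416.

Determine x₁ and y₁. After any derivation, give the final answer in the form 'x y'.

√416 → a₀=20, period (2,1,1,9,1,1,2,40); ℓ=8 even so k=7
step 0: (20, 1)  from 20·(1,0) + (0,1)
…
step 2: (61, 3)  from 1·(41,2) + (20,1)
…
step 4: (979, 48)  from 9·(102,5) + (61,3)
…
step 6: (2060, 101)  from 1·(1081,53) + (979,48)
step 7: (5201, 255)  from 2·(2060,101) + (1081,53)
(x₁, y₁) = (5201, 255);  5201² − 416·255² = 1 ✓

5201 255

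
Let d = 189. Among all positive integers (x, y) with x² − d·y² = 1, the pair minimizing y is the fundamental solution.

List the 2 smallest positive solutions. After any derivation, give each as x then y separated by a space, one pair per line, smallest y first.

√189 = [13; 1,2,1,26, …], period ℓ=4 (even) → k=3
a_0=13:  p_0=13·1+0=13,  q_0=13·0+1=1
…
a_2=2:  p_2=2·14+13=41,  q_2=2·1+1=3
a_3=1:  p_3=1·41+14=55,  q_3=1·3+1=4
→ (55, 4).  Check: 55²=3025, 189·4²=3024, difference 1.
(55+4√189)^2 = 6049 + 440√189

55 4
6049 440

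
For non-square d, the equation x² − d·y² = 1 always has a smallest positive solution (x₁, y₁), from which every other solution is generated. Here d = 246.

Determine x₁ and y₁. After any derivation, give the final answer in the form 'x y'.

d=246: √d = [15; 1,2,5,1,14,1,5,2,1,30] (ℓ=10, even), read p_9/q_9
i=0: a=15 ⇒ p=15, q=1
…
i=5: a=14 ⇒ p=4423, q=282
…
i=7: a=5 ⇒ p=28028, q=1787
i=8: a=2 ⇒ p=60777, q=3875
i=9: a=1 ⇒ p=88805, q=5662
fundamental: x₁=88805, y₁=5662  (since 7886328025 − 246·32058244 = 1)

88805 5662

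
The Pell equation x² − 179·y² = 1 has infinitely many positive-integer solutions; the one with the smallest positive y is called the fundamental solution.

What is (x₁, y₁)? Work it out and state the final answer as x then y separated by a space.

d=179: √d = [13; 2,1,1,1,3,…,1,2,26] (ℓ=14, even), read p_13/q_13
step 0: (13, 1)  from 13·(1,0) + (0,1)
…
step 2: (40, 3)  from 1·(27,2) + (13,1)
step 3: (67, 5)  from 1·(40,3) + (27,2)
…
step 6: (2047, 153)  from 5·(388,29) + (107,8)
…
step 8: (137042, 10243)  from 5·(26999,2018) + (2047,153)
…
step 10: (575167, 42990)  from 1·(438125,32747) + (137042,10243)
step 11: (1013292, 75737)  from 1·(575167,42990) + (438125,32747)
step 12: (1588459, 118727)  from 1·(1013292,75737) + (575167,42990)
step 13: (4190210, 313191)  from 2·(1588459,118727) + (1013292,75737)
(x₁, y₁) = (4190210, 313191);  4190210² − 179·313191² = 1 ✓

4190210 313191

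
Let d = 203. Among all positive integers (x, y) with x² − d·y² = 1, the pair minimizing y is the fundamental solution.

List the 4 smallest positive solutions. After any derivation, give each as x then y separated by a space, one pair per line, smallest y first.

57 4
6497 456
740601 51980
84422017 5925264

√203 = [14; 4,28, …], period ℓ=2 (even) → k=1
step 0: (14, 1)  from 14·(1,0) + (0,1)
step 1: (57, 4)  from 4·(14,1) + (1,0)
fundamental: x₁=57, y₁=4  (since 3249 − 203·16 = 1)
(x_2, y_2) = (57·57 + 203·4·4, 57·4 + 4·57) = (6497, 456)
(x_3, y_3) = (57·6497 + 203·4·456, 57·456 + 4·6497) = (740601, 51980)
(x_4, y_4) = (57·740601 + 203·4·51980, 57·51980 + 4·740601) = (84422017, 5925264)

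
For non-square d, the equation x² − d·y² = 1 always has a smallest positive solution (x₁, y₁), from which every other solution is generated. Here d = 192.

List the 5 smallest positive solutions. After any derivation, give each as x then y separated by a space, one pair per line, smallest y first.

√192 → a₀=13, period (1,5,1,26); ℓ=4 even so k=3
a_0=13:  p_0=13·1+0=13,  q_0=13·0+1=1
a_1=1:  p_1=1·13+1=14,  q_1=1·1+0=1
a_2=5:  p_2=5·14+13=83,  q_2=5·1+1=6
a_3=1:  p_3=1·83+14=97,  q_3=1·6+1=7
(x₁, y₁) = (97, 7);  97² − 192·7² = 1 ✓
(97+7√192)^2 = 18817 + 1358√192
(97+7√192)^3 = 3650401 + 263445√192
(97+7√192)^4 = 708158977 + 51106972√192
(97+7√192)^5 = 137379191137 + 9914489123√192

97 7
18817 1358
3650401 263445
708158977 51106972
137379191137 9914489123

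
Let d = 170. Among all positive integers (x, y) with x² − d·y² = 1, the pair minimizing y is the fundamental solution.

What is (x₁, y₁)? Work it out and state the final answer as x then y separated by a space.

339 26

√170 → a₀=13, period (26); ℓ=1 odd so k=1
step 0: (13, 1)  from 13·(1,0) + (0,1)
step 1: (339, 26)  from 26·(13,1) + (1,0)
→ (339, 26).  Check: 339²=114921, 170·26²=114920, difference 1.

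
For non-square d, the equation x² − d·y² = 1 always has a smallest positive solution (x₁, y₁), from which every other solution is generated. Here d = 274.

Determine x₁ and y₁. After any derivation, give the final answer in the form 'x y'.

3959299 239190

[16; 1,1,4,4,1,1,32] for √274; ℓ=7 ⇒ convergent index 13
k=0  a_k=16  p_k/q_k = 16/1
…
k=3  a_k=4  p_k/q_k = 149/9
k=4  a_k=4  p_k/q_k = 629/38
k=5  a_k=1  p_k/q_k = 778/47
…
k=8  a_k=1  p_k/q_k = 47209/2852
…
k=11  a_k=4  p_k/q_k = 1770023/106931
k=12  a_k=1  p_k/q_k = 2189276/132259
k=13  a_k=1  p_k/q_k = 3959299/239190
fundamental: x₁=3959299, y₁=239190  (since 15676048571401 − 274·57211856100 = 1)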